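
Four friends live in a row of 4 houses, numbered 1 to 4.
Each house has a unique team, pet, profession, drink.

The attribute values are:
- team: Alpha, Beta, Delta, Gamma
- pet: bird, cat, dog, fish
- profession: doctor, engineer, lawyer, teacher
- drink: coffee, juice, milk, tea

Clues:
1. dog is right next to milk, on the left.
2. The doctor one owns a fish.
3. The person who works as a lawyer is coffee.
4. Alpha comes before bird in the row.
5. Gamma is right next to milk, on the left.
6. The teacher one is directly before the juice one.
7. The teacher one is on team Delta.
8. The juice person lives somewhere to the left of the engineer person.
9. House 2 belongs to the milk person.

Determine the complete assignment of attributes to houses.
Solution:

House | Team | Pet | Profession | Drink
---------------------------------------
  1   | Gamma | dog | lawyer | coffee
  2   | Delta | cat | teacher | milk
  3   | Alpha | fish | doctor | juice
  4   | Beta | bird | engineer | tea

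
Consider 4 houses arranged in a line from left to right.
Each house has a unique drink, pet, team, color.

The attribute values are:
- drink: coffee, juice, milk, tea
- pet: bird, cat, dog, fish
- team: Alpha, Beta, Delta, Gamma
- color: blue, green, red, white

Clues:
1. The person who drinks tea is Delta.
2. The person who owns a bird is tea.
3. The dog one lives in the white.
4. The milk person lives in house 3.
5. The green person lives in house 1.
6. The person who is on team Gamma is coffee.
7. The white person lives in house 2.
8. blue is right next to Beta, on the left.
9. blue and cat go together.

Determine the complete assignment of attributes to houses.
Solution:

House | Drink | Pet | Team | Color
----------------------------------
  1   | tea | bird | Delta | green
  2   | coffee | dog | Gamma | white
  3   | milk | cat | Alpha | blue
  4   | juice | fish | Beta | red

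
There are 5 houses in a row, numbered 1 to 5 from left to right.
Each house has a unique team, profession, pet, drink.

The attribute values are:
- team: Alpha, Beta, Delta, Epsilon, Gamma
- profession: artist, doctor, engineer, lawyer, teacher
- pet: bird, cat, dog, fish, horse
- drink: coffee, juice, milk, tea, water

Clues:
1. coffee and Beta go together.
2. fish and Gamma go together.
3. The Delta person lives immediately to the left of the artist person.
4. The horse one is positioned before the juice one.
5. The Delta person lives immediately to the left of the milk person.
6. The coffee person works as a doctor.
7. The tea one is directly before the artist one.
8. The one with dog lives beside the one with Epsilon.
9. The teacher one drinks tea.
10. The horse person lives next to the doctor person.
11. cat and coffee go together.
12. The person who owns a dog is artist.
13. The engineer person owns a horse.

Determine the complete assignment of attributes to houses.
Solution:

House | Team | Profession | Pet | Drink
---------------------------------------
  1   | Delta | teacher | bird | tea
  2   | Alpha | artist | dog | milk
  3   | Epsilon | engineer | horse | water
  4   | Beta | doctor | cat | coffee
  5   | Gamma | lawyer | fish | juice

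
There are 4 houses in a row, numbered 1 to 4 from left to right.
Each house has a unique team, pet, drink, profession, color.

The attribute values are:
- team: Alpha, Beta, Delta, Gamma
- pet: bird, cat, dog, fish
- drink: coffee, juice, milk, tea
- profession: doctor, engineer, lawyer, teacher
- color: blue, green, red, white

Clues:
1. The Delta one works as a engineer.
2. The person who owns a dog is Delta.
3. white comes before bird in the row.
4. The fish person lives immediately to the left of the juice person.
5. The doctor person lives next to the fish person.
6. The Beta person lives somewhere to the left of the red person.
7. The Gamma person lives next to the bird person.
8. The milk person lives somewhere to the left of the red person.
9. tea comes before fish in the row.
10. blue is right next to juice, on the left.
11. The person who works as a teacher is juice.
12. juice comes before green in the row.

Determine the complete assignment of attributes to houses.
Solution:

House | Team | Pet | Drink | Profession | Color
-----------------------------------------------
  1   | Beta | cat | tea | doctor | white
  2   | Gamma | fish | milk | lawyer | blue
  3   | Alpha | bird | juice | teacher | red
  4   | Delta | dog | coffee | engineer | green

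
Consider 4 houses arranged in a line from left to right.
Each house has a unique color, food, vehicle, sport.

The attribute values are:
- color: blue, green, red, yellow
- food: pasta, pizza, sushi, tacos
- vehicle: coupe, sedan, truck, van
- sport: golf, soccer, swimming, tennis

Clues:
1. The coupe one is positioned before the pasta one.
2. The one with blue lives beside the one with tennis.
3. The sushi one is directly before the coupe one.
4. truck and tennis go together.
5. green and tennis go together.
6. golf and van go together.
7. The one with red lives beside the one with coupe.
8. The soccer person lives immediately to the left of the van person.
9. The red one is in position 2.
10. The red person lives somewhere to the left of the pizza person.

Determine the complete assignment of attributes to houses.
Solution:

House | Color | Food | Vehicle | Sport
--------------------------------------
  1   | yellow | tacos | sedan | soccer
  2   | red | sushi | van | golf
  3   | blue | pizza | coupe | swimming
  4   | green | pasta | truck | tennis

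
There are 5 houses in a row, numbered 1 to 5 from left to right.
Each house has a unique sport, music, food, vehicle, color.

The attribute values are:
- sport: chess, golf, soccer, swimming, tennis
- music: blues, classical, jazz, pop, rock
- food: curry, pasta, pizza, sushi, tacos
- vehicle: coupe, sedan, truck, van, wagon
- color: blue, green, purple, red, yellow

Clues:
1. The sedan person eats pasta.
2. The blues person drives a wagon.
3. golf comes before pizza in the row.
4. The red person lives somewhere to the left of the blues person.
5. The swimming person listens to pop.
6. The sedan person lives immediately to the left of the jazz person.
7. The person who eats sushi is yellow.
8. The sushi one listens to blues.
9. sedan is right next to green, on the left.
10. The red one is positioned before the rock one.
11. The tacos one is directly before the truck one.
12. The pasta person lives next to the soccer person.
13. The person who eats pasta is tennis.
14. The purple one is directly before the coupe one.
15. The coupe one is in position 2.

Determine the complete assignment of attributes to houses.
Solution:

House | Sport | Music | Food | Vehicle | Color
----------------------------------------------
  1   | tennis | classical | pasta | sedan | purple
  2   | soccer | jazz | tacos | coupe | green
  3   | swimming | pop | curry | truck | red
  4   | golf | blues | sushi | wagon | yellow
  5   | chess | rock | pizza | van | blue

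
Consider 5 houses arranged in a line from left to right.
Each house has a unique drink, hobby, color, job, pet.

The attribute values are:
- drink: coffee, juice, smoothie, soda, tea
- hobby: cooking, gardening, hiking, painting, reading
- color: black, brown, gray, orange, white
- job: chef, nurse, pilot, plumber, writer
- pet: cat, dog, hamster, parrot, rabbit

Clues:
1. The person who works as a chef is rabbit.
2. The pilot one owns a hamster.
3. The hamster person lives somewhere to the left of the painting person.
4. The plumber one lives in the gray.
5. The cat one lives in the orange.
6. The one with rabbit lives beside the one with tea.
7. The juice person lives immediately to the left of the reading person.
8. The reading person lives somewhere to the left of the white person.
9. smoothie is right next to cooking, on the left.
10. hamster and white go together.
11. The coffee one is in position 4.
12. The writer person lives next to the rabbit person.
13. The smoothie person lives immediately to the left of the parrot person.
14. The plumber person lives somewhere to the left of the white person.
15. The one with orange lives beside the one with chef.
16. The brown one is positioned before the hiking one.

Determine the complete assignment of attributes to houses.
Solution:

House | Drink | Hobby | Color | Job | Pet
-----------------------------------------
  1   | juice | gardening | orange | writer | cat
  2   | smoothie | reading | brown | chef | rabbit
  3   | tea | cooking | gray | plumber | parrot
  4   | coffee | hiking | white | pilot | hamster
  5   | soda | painting | black | nurse | dog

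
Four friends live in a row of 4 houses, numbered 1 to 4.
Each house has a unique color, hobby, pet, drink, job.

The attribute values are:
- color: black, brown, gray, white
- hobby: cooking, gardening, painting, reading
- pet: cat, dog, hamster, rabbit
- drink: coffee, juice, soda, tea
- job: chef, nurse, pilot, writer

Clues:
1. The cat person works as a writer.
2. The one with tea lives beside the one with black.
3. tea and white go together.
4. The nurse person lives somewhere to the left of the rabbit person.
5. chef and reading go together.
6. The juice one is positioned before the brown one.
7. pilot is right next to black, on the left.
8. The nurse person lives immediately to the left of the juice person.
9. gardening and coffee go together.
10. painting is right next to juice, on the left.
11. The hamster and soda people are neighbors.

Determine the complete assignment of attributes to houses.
Solution:

House | Color | Hobby | Pet | Drink | Job
-----------------------------------------
  1   | white | cooking | hamster | tea | pilot
  2   | black | painting | dog | soda | nurse
  3   | gray | reading | rabbit | juice | chef
  4   | brown | gardening | cat | coffee | writer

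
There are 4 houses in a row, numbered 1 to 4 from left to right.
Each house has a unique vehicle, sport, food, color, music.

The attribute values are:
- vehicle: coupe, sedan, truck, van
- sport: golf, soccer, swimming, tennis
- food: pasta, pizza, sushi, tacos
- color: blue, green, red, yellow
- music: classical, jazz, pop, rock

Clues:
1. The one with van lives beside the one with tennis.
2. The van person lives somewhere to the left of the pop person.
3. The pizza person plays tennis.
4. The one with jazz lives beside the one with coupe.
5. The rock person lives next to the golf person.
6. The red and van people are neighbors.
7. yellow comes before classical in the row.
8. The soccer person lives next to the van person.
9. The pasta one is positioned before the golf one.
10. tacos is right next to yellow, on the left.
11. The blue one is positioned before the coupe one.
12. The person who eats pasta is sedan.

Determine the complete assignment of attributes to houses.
Solution:

House | Vehicle | Sport | Food | Color | Music
----------------------------------------------
  1   | sedan | soccer | pasta | red | rock
  2   | van | golf | tacos | blue | jazz
  3   | coupe | tennis | pizza | yellow | pop
  4   | truck | swimming | sushi | green | classical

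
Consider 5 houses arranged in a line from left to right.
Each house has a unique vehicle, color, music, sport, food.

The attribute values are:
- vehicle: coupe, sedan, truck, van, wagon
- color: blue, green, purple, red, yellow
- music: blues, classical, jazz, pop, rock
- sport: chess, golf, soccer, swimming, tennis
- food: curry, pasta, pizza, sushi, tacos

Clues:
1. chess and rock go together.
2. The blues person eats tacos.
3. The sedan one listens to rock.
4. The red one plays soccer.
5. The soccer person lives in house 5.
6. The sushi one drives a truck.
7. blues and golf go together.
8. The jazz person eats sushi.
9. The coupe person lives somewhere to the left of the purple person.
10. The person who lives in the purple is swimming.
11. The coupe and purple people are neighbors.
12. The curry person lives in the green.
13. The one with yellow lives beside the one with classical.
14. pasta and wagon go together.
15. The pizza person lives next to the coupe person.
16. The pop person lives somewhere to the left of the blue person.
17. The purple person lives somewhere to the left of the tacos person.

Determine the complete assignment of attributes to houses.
Solution:

House | Vehicle | Color | Music | Sport | Food
----------------------------------------------
  1   | sedan | yellow | rock | chess | pizza
  2   | coupe | green | classical | tennis | curry
  3   | wagon | purple | pop | swimming | pasta
  4   | van | blue | blues | golf | tacos
  5   | truck | red | jazz | soccer | sushi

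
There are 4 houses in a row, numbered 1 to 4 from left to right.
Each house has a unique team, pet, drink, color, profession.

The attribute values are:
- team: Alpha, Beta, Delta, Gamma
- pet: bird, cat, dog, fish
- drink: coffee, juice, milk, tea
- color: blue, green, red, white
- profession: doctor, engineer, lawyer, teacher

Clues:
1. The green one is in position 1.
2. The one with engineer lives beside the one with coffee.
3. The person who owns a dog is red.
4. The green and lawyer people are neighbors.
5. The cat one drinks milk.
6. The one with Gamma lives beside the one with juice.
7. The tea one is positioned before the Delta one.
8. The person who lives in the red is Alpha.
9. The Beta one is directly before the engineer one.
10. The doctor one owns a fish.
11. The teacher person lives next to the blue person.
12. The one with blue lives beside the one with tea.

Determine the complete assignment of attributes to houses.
Solution:

House | Team | Pet | Drink | Color | Profession
-----------------------------------------------
  1   | Gamma | cat | milk | green | teacher
  2   | Beta | bird | juice | blue | lawyer
  3   | Alpha | dog | tea | red | engineer
  4   | Delta | fish | coffee | white | doctor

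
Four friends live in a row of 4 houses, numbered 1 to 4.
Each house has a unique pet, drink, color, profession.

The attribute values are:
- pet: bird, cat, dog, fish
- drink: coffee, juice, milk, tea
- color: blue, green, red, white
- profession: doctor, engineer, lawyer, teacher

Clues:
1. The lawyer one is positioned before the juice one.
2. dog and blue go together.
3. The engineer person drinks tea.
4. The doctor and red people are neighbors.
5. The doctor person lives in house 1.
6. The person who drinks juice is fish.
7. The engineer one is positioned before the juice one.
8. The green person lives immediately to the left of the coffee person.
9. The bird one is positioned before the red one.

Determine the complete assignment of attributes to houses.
Solution:

House | Pet | Drink | Color | Profession
----------------------------------------
  1   | bird | milk | green | doctor
  2   | cat | coffee | red | lawyer
  3   | dog | tea | blue | engineer
  4   | fish | juice | white | teacher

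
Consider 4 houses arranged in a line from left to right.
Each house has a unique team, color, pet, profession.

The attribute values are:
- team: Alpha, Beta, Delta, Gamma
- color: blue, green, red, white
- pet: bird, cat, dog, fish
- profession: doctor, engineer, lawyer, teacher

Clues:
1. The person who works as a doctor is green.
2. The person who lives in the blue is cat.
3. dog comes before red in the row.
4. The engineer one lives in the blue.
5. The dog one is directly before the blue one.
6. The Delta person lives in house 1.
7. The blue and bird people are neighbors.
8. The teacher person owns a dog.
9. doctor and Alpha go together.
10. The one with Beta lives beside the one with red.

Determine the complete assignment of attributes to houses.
Solution:

House | Team | Color | Pet | Profession
---------------------------------------
  1   | Delta | white | dog | teacher
  2   | Beta | blue | cat | engineer
  3   | Gamma | red | bird | lawyer
  4   | Alpha | green | fish | doctor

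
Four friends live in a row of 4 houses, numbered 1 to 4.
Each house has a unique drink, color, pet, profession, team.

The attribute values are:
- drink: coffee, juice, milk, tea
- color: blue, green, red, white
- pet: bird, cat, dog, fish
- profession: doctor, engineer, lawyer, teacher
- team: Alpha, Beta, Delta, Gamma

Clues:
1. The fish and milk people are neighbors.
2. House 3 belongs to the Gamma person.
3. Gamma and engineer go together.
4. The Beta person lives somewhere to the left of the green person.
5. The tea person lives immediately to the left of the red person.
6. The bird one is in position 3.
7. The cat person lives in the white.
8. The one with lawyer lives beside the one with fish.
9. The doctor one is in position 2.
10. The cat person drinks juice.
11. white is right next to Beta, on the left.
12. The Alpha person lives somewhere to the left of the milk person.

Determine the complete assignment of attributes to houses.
Solution:

House | Drink | Color | Pet | Profession | Team
-----------------------------------------------
  1   | juice | white | cat | lawyer | Alpha
  2   | tea | blue | fish | doctor | Beta
  3   | milk | red | bird | engineer | Gamma
  4   | coffee | green | dog | teacher | Delta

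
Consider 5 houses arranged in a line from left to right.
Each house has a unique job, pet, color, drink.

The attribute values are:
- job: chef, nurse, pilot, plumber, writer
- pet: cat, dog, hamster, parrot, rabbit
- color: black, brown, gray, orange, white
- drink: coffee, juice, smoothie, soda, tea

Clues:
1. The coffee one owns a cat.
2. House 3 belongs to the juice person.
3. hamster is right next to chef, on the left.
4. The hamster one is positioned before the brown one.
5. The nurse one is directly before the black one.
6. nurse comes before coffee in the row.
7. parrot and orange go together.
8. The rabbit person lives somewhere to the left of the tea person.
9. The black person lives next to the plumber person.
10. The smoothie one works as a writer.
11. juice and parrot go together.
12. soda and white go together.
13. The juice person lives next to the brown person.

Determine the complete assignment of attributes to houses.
Solution:

House | Job | Pet | Color | Drink
---------------------------------
  1   | nurse | hamster | white | soda
  2   | chef | cat | black | coffee
  3   | plumber | parrot | orange | juice
  4   | writer | rabbit | brown | smoothie
  5   | pilot | dog | gray | tea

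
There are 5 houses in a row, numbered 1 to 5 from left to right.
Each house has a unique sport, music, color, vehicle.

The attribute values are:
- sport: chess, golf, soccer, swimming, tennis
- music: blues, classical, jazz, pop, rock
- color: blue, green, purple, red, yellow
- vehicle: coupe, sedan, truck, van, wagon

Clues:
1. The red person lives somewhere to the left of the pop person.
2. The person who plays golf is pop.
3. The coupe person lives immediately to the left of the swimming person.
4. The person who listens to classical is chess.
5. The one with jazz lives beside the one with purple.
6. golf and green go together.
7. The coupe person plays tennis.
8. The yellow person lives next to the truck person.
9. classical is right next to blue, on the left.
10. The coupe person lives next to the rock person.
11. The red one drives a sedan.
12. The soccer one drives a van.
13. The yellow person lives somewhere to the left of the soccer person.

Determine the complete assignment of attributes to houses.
Solution:

House | Sport | Music | Color | Vehicle
---------------------------------------
  1   | tennis | jazz | yellow | coupe
  2   | swimming | rock | purple | truck
  3   | chess | classical | red | sedan
  4   | soccer | blues | blue | van
  5   | golf | pop | green | wagon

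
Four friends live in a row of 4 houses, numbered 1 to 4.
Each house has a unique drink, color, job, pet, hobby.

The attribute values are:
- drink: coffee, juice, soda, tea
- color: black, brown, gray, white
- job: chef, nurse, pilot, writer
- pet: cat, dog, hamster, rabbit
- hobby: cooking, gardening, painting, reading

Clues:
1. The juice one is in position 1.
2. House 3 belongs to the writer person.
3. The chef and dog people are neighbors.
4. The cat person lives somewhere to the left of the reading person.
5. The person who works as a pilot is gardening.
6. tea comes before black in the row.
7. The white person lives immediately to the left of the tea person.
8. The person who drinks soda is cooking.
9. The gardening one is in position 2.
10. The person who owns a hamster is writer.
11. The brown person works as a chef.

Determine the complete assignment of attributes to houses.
Solution:

House | Drink | Color | Job | Pet | Hobby
-----------------------------------------
  1   | juice | brown | chef | cat | painting
  2   | coffee | white | pilot | dog | gardening
  3   | tea | gray | writer | hamster | reading
  4   | soda | black | nurse | rabbit | cooking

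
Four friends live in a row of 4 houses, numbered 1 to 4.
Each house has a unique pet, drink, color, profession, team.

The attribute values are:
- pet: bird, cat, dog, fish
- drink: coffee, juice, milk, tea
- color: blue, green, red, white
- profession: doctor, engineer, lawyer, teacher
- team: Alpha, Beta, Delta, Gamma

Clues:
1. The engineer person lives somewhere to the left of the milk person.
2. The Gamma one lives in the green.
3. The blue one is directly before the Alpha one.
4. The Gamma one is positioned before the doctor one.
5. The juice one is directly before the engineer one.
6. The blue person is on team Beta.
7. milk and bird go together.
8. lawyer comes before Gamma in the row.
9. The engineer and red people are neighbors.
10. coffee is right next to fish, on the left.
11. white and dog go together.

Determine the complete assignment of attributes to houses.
Solution:

House | Pet | Drink | Color | Profession | Team
-----------------------------------------------
  1   | dog | coffee | white | lawyer | Delta
  2   | fish | juice | green | teacher | Gamma
  3   | cat | tea | blue | engineer | Beta
  4   | bird | milk | red | doctor | Alpha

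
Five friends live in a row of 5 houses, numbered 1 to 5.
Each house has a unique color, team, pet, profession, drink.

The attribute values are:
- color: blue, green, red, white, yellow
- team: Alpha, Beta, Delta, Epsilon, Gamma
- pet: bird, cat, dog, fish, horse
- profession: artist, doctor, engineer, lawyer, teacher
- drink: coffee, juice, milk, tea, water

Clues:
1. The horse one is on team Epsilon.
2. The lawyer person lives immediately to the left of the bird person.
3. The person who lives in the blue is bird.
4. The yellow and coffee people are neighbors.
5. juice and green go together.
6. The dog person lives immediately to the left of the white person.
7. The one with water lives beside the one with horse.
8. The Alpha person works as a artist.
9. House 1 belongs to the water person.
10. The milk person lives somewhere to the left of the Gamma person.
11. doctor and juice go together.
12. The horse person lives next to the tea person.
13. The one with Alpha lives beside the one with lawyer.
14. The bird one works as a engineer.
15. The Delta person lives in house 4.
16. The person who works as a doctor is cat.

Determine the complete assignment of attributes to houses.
Solution:

House | Color | Team | Pet | Profession | Drink
-----------------------------------------------
  1   | yellow | Alpha | dog | artist | water
  2   | white | Epsilon | horse | lawyer | coffee
  3   | blue | Beta | bird | engineer | tea
  4   | red | Delta | fish | teacher | milk
  5   | green | Gamma | cat | doctor | juice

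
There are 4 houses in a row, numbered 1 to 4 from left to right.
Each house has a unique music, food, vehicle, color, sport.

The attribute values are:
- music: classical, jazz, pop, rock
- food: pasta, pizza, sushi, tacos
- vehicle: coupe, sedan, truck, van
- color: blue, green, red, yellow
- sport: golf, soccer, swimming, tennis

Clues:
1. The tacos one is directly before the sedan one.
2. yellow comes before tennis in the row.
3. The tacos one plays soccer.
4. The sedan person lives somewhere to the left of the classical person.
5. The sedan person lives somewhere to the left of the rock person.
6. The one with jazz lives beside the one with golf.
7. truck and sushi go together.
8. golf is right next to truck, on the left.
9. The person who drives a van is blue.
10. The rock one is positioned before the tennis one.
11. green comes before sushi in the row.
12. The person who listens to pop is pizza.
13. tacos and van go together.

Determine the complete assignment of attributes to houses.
Solution:

House | Music | Food | Vehicle | Color | Sport
----------------------------------------------
  1   | jazz | tacos | van | blue | soccer
  2   | pop | pizza | sedan | green | golf
  3   | rock | sushi | truck | yellow | swimming
  4   | classical | pasta | coupe | red | tennis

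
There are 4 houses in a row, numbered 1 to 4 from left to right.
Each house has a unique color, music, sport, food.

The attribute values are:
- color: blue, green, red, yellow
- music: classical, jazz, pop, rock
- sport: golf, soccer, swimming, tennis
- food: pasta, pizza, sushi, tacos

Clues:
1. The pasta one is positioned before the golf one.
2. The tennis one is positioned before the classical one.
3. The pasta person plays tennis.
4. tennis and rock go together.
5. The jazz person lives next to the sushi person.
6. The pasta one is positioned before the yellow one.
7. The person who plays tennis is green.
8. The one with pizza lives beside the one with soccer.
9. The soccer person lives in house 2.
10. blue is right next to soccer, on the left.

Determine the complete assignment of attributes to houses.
Solution:

House | Color | Music | Sport | Food
------------------------------------
  1   | blue | jazz | swimming | pizza
  2   | red | pop | soccer | sushi
  3   | green | rock | tennis | pasta
  4   | yellow | classical | golf | tacos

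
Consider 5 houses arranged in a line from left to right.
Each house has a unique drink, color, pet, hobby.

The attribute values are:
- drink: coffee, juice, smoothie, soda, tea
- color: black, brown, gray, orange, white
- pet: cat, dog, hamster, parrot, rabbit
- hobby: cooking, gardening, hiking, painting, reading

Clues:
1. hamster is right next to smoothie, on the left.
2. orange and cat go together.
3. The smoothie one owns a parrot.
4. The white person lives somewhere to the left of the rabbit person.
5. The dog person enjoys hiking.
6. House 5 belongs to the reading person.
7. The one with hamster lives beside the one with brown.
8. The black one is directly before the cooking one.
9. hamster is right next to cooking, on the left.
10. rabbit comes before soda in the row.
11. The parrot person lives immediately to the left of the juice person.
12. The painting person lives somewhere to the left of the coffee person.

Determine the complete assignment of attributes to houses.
Solution:

House | Drink | Color | Pet | Hobby
-----------------------------------
  1   | tea | black | hamster | painting
  2   | smoothie | brown | parrot | cooking
  3   | juice | white | dog | hiking
  4   | coffee | gray | rabbit | gardening
  5   | soda | orange | cat | reading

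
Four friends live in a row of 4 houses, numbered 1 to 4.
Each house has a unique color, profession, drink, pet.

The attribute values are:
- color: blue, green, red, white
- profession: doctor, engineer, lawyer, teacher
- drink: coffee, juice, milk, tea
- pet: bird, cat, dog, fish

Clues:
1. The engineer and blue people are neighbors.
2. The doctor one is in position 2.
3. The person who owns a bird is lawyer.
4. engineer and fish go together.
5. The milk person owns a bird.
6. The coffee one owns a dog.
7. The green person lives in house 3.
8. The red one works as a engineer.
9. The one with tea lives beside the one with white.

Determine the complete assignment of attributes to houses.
Solution:

House | Color | Profession | Drink | Pet
----------------------------------------
  1   | red | engineer | juice | fish
  2   | blue | doctor | coffee | dog
  3   | green | teacher | tea | cat
  4   | white | lawyer | milk | bird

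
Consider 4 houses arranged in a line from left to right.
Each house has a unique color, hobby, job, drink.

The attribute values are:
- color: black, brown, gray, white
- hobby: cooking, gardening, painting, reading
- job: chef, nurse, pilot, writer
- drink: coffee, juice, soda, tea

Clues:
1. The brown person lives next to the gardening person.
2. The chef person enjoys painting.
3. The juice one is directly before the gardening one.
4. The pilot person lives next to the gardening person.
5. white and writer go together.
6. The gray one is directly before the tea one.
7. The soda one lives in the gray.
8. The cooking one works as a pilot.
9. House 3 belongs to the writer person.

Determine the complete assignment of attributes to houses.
Solution:

House | Color | Hobby | Job | Drink
-----------------------------------
  1   | brown | cooking | pilot | juice
  2   | gray | gardening | nurse | soda
  3   | white | reading | writer | tea
  4   | black | painting | chef | coffee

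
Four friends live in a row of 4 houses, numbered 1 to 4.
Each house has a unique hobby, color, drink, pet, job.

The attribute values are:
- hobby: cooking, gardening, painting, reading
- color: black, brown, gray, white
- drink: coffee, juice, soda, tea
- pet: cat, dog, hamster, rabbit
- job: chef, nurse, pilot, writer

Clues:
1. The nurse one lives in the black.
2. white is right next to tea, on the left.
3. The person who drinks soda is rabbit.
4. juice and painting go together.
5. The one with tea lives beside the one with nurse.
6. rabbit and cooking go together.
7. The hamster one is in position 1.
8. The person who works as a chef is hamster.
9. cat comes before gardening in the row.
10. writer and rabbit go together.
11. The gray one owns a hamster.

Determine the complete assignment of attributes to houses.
Solution:

House | Hobby | Color | Drink | Pet | Job
-----------------------------------------
  1   | painting | gray | juice | hamster | chef
  2   | cooking | white | soda | rabbit | writer
  3   | reading | brown | tea | cat | pilot
  4   | gardening | black | coffee | dog | nurse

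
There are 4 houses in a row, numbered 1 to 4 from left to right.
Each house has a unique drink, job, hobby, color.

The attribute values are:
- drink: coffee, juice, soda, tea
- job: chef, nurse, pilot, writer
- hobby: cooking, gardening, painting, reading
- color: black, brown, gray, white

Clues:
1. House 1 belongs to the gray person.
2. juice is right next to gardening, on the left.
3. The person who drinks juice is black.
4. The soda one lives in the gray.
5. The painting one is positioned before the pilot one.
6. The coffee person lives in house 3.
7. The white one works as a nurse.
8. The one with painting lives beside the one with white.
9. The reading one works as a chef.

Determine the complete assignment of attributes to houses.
Solution:

House | Drink | Job | Hobby | Color
-----------------------------------
  1   | soda | chef | reading | gray
  2   | juice | writer | painting | black
  3   | coffee | nurse | gardening | white
  4   | tea | pilot | cooking | brown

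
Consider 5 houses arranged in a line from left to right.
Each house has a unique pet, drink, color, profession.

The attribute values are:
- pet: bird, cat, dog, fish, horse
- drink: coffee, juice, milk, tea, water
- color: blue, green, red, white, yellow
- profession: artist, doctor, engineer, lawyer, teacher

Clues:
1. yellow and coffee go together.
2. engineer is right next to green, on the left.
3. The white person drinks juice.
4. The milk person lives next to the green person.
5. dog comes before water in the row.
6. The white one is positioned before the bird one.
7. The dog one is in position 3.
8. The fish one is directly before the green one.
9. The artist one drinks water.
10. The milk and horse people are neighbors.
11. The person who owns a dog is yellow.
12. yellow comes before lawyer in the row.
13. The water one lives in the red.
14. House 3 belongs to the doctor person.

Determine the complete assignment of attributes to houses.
Solution:

House | Pet | Drink | Color | Profession
----------------------------------------
  1   | fish | milk | blue | engineer
  2   | horse | tea | green | teacher
  3   | dog | coffee | yellow | doctor
  4   | cat | juice | white | lawyer
  5   | bird | water | red | artist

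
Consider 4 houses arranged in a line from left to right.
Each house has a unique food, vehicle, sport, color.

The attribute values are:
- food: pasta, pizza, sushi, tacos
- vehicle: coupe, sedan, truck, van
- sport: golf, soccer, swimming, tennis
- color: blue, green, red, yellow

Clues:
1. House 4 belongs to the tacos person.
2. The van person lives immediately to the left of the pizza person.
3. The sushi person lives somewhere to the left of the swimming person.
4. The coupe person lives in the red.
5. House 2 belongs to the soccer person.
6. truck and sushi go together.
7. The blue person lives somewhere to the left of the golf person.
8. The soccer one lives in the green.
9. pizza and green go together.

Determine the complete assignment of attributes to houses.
Solution:

House | Food | Vehicle | Sport | Color
--------------------------------------
  1   | pasta | van | tennis | blue
  2   | pizza | sedan | soccer | green
  3   | sushi | truck | golf | yellow
  4   | tacos | coupe | swimming | red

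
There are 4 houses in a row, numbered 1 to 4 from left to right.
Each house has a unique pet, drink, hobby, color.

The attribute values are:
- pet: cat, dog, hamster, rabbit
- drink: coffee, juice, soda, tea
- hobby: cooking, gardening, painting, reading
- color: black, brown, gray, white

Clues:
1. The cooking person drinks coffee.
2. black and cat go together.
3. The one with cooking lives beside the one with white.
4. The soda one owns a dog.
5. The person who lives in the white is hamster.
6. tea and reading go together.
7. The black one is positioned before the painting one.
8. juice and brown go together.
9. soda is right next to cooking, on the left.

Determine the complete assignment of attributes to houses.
Solution:

House | Pet | Drink | Hobby | Color
-----------------------------------
  1   | dog | soda | gardening | gray
  2   | cat | coffee | cooking | black
  3   | hamster | tea | reading | white
  4   | rabbit | juice | painting | brown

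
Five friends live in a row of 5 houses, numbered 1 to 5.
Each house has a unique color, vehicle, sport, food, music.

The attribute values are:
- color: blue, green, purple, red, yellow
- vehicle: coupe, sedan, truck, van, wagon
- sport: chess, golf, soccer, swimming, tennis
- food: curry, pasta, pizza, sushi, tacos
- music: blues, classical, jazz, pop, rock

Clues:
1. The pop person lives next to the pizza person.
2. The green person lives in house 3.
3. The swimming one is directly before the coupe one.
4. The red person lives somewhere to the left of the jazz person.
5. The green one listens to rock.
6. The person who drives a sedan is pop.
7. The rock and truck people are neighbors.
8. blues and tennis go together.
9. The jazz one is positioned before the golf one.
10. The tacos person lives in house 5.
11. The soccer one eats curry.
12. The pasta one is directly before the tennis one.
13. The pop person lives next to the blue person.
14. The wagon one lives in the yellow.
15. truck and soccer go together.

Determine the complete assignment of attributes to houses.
Solution:

House | Color | Vehicle | Sport | Food | Music
----------------------------------------------
  1   | red | sedan | swimming | pasta | pop
  2   | blue | coupe | tennis | pizza | blues
  3   | green | van | chess | sushi | rock
  4   | purple | truck | soccer | curry | jazz
  5   | yellow | wagon | golf | tacos | classical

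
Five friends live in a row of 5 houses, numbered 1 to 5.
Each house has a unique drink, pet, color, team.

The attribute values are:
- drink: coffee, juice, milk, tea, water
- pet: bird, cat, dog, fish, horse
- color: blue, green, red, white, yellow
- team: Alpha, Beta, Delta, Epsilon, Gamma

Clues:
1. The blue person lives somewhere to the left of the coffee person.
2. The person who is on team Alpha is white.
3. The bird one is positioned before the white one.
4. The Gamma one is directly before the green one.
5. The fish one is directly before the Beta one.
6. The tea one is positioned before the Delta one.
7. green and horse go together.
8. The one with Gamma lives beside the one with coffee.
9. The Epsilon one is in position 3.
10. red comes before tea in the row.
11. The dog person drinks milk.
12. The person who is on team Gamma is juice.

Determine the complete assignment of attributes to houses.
Solution:

House | Drink | Pet | Color | Team
----------------------------------
  1   | juice | fish | blue | Gamma
  2   | coffee | horse | green | Beta
  3   | water | bird | red | Epsilon
  4   | tea | cat | white | Alpha
  5   | milk | dog | yellow | Delta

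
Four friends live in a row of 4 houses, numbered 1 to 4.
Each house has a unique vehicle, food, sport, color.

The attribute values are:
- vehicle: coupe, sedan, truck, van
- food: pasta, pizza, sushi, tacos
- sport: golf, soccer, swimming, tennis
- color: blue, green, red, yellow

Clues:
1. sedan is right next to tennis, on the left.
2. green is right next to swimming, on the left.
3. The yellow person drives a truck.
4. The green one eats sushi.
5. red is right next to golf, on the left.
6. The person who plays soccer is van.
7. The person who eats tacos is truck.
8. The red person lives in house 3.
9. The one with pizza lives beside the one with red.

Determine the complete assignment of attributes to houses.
Solution:

House | Vehicle | Food | Sport | Color
--------------------------------------
  1   | van | sushi | soccer | green
  2   | sedan | pizza | swimming | blue
  3   | coupe | pasta | tennis | red
  4   | truck | tacos | golf | yellow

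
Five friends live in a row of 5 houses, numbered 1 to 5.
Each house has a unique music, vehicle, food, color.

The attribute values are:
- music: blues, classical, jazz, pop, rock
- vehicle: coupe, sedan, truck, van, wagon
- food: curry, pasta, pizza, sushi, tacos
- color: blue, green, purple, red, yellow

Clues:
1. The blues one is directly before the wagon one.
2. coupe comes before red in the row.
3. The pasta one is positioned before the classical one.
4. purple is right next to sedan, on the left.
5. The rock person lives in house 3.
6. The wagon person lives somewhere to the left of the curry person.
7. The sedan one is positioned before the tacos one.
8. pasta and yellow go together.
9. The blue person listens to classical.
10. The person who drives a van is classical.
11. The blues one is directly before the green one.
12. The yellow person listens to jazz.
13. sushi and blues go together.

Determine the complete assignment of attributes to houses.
Solution:

House | Music | Vehicle | Food | Color
--------------------------------------
  1   | pop | coupe | pizza | purple
  2   | blues | sedan | sushi | red
  3   | rock | wagon | tacos | green
  4   | jazz | truck | pasta | yellow
  5   | classical | van | curry | blue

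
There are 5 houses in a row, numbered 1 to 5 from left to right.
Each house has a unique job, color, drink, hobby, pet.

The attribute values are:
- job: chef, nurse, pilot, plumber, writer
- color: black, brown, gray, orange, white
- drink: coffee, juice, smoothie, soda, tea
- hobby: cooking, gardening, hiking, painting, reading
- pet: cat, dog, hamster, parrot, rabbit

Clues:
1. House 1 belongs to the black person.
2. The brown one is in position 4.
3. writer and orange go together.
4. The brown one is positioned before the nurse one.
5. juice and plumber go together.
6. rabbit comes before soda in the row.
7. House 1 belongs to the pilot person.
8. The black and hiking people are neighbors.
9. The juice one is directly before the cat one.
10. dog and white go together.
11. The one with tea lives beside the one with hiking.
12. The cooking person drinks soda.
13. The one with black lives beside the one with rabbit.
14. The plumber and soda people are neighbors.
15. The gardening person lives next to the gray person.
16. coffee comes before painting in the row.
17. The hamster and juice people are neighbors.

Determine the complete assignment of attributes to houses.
Solution:

House | Job | Color | Drink | Hobby | Pet
-----------------------------------------
  1   | pilot | black | tea | gardening | hamster
  2   | plumber | gray | juice | hiking | rabbit
  3   | writer | orange | soda | cooking | cat
  4   | chef | brown | coffee | reading | parrot
  5   | nurse | white | smoothie | painting | dog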